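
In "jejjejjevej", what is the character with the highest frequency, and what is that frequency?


Input: 'jejjejjevej'
Operation: tally each character
Counts: 'e':4, 'j':6, 'v':1
Maximum: 'j' appears 6 times


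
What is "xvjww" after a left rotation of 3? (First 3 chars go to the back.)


Input: 'xvjww', shift = 3
Operation: split at index 3 and swap parts
Front part s[0:3] = 'xvj'
Back part s[3:] = 'ww'
Rotated = back + front = 'ww' + 'xvj'
Result: wwxvj


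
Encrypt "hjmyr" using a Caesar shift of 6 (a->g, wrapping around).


Input: 'hjmyr', shift = 6
Operation: for each letter, (position + 6) mod 26
Mapping: 'h'(7+6=13)->'n', 'j'(9+6=15)->'p', 'm'(12+6=18)->'s', 'y'(24+6=30, 30 mod 26=4)->'e', 'r'(17+6=23)->'x'
Result: npsex


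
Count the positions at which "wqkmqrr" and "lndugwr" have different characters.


String 1: 'wqkmqrr'
String 2: 'lndugwr'
Compare each position: pos 0: 'w'!='l', pos 1: 'q'!='n', pos 2: 'k'!='d', pos 3: 'm'!='u', pos 4: 'q'!='g', pos 5: 'r'!='w', pos 6: 'r'=='r'
Differing positions: 6
Hamming distance: 6


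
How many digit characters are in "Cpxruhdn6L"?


Input string: 'Cpxruhdn6L'
Operation: count digit characters (0-9)
Scan: 'C', 'p', 'x', 'r', 'u', 'h', 'd', 'n', '6'(digit), 'L'
Digits found: 1
Result: 1


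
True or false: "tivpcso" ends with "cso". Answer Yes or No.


Input string: 'tivpcso'
Suffix to check: 'cso'
Last 3 characters of input: 'cso'
Match: True
Result: Yes


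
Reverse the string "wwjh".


Input string: 'wwjh'
Operation: reverse character order
Original order: 'w' -> 'w' -> 'j' -> 'h'
Reversed order: 'h' -> 'j' -> 'w' -> 'w'
Result: hjww


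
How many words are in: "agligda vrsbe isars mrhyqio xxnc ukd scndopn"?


Input string: 'agligda vrsbe isars mrhyqio xxnc ukd scndopn'
Operation: split by spaces
Words found: 'agligda', 'vrsbe', 'isars', 'mrhyqio', 'xxnc', 'ukd', 'scndopn'
Word count: 7


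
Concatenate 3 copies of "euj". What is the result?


Input string: 'euj'
Operation: repeat 3 times
Concatenation: 'euj' + 'euj' + 'euj'
Result: eujeujeuj


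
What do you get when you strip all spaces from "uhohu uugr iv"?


Input string: 'uhohu uugr iv'
Operation: remove all spaces
Words: 'uhohu', 'uugr', 'iv'
Join without spaces: uhohuuugriv


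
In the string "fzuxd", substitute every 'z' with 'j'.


Input string: 'fzuxd'
Operation: replace 'z' with 'j'
Positions of 'z': 1
After replacement: fjuxd


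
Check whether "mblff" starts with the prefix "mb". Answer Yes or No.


Input string: 'mblff'
Prefix to check: 'mb'
First 2 characters of input: 'mb'
Match: True
Result: Yes


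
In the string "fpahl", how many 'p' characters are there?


Input string: 'fpahl'
Target character: 'p'
Scan each position: s[1]='p'
Matches found at indices: 1
Total: 1


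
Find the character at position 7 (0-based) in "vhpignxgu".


Input string: 'vhpignxgu'
Operation: get character at index 7
Index mapping: s[0]='v', s[1]='h', s[2]='p', s[3]='i', s[4]='g', s[5]='n', s[6]='x', s[7]='g'
Result: 'g'


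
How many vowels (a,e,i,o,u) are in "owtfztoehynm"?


Input string: 'owtfztoehynm'
Operation: count vowels (a, e, i, o, u)
Scan: s[0]='o' (vowel), s[1]='w', s[2]='t', s[3]='f', s[4]='z', s[5]='t', s[6]='o' (vowel), s[7]='e' (vowel), s[8]='h', s[9]='y', s[10]='n', s[11]='m'
Vowels found: 3
Result: 3


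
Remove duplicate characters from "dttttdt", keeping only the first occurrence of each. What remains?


Input: 'dttttdt'
Operation: keep first occurrence of each character
Scan: s[0]='d' new -> keep; s[1]='t' new -> keep; s[2]='t' seen -> skip; s[3]='t' seen -> skip; s[4]='t' seen -> skip; s[5]='d' seen -> skip; s[6]='t' seen -> skip
Result: dt


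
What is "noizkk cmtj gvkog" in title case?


Input string: 'noizkk cmtj gvkog'
Operation: capitalize first letter of each word
Word transformations: 'noizkk'->'Noizkk', 'cmtj'->'Cmtj', 'gvkog'->'Gvkog'
Result: Noizkk Cmtj Gvkog


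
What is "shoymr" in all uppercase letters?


Input string: 'shoymr'
Operation: convert each letter to uppercase
Mapping: 's'->'S', 'h'->'H', 'o'->'O', 'y'->'Y', 'm'->'M', 'r'->'R'
Result: SHOYMR


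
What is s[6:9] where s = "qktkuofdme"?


Input string: 'qktkuofdme'
Operation: slice [6:9]
Extract characters: s[6]='f', s[7]='d', s[8]='m'
Result: fdm


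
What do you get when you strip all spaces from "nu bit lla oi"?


Input string: 'nu bit lla oi'
Operation: remove all spaces
Words: 'nu', 'bit', 'lla', 'oi'
Join without spaces: nubitllaoi


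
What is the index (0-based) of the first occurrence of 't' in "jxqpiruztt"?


Input string: 'jxqpiruztt'
Target: 't'
Scanning left to right: s[0]='j', s[1]='x', s[2]='q', s[3]='p', s[4]='i', s[5]='r', s[6]='u', s[7]='z', s[8]='t'
First match at index: 8


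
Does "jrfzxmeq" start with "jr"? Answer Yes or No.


Input string: 'jrfzxmeq'
Prefix to check: 'jr'
First 2 characters of input: 'jr'
Match: True
Result: Yes


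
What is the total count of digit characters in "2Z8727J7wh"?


Input string: '2Z8727J7wh'
Operation: count digit characters (0-9)
Scan: '2'(digit), 'Z', '8'(digit), '7'(digit), '2'(digit), '7'(digit), 'J', '7'(digit), 'w', 'h'
Digits found: 6
Result: 6


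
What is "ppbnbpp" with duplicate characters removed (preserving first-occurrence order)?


Input: 'ppbnbpp'
Operation: keep first occurrence of each character
Scan: s[0]='p' new -> keep; s[1]='p' seen -> skip; s[2]='b' new -> keep; s[3]='n' new -> keep; s[4]='b' seen -> skip; s[5]='p' seen -> skip; s[6]='p' seen -> skip
Result: pbn


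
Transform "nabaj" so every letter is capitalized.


Input string: 'nabaj'
Operation: convert each letter to uppercase
Mapping: 'n'->'N', 'a'->'A', 'b'->'B', 'a'->'A', 'j'->'J'
Result: NABAJ


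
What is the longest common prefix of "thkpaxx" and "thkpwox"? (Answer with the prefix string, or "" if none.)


String 1: 'thkpaxx'
String 2: 'thkpwox'
Compare position by position:
pos 0: 't' vs 't' match
pos 1: 'h' vs 'h' match
pos 2: 'k' vs 'k' match
pos 3: 'p' vs 'p' match
pos 4: 'a' vs 'w' differ -> stop
Longest common prefix: "thkp" (length 4)


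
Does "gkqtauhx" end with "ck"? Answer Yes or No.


Input string: 'gkqtauhx'
Suffix to check: 'ck'
Last 2 characters of input: 'hx'
Match: False
Result: No


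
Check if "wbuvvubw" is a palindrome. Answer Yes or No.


Input string: 'wbuvvubw'
Reversed: 'wbuvvubw'
Compare pairs: s[0]='w' vs s[7]='w' (match), s[1]='b' vs s[6]='b' (match), s[2]='u' vs s[5]='u' (match), s[3]='v' vs s[4]='v' (match)
Palindrome: Yes


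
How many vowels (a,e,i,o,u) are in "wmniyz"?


Input string: 'wmniyz'
Operation: count vowels (a, e, i, o, u)
Scan: s[0]='w', s[1]='m', s[2]='n', s[3]='i' (vowel), s[4]='y', s[5]='z'
Vowels found: 1
Result: 1


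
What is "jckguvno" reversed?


Input string: 'jckguvno'
Operation: reverse character order
Original order: 'j' -> 'c' -> 'k' -> 'g' -> 'u' -> 'v' -> 'n' -> 'o'
Reversed order: 'o' -> 'n' -> 'v' -> 'u' -> 'g' -> 'k' -> 'c' -> 'j'
Result: onvugkcj


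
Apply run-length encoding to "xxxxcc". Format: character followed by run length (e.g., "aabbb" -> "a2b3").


Input: 'xxxxcc'
Operation: identify consecutive runs
Runs: 'xxxx' -> x4, 'cc' -> c2
Encoded: x4c2


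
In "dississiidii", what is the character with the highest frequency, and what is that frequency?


Input: 'dississiidii'
Operation: tally each character
Counts: 'd':2, 'i':6, 's':4
Maximum: 'i' appears 6 times


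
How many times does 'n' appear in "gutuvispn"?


Input string: 'gutuvispn'
Target character: 'n'
Scan each position: s[8]='n'
Matches found at indices: 8
Total: 1


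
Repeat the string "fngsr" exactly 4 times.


Input string: 'fngsr'
Operation: repeat 4 times
Concatenation: 'fngsr' + 'fngsr' + 'fngsr' + 'fngsr'
Result: fngsrfngsrfngsrfngsr


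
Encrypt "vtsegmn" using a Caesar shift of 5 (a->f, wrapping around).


Input: 'vtsegmn', shift = 5
Operation: for each letter, (position + 5) mod 26
Mapping: 'v'(21+5=26, 26 mod 26=0)->'a', 't'(19+5=24)->'y', 's'(18+5=23)->'x', 'e'(4+5=9)->'j', 'g'(6+5=11)->'l', 'm'(12+5=17)->'r', 'n'(13+5=18)->'s'
Result: ayxjlrs


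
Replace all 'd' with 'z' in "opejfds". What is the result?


Input string: 'opejfds'
Operation: replace 'd' with 'z'
Positions of 'd': 5
After replacement: opejfzs


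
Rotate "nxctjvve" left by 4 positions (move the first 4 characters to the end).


Input: 'nxctjvve', shift = 4
Operation: split at index 4 and swap parts
Front part s[0:4] = 'nxct'
Back part s[4:] = 'jvve'
Rotated = back + front = 'jvve' + 'nxct'
Result: jvvenxct


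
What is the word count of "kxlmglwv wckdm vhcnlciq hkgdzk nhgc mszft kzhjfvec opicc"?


Input string: 'kxlmglwv wckdm vhcnlciq hkgdzk nhgc mszft kzhjfvec opicc'
Operation: split by spaces
Words found: 'kxlmglwv', 'wckdm', 'vhcnlciq', 'hkgdzk', 'nhgc', 'mszft', 'kzhjfvec', 'opicc'
Word count: 8


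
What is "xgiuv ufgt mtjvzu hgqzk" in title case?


Input string: 'xgiuv ufgt mtjvzu hgqzk'
Operation: capitalize first letter of each word
Word transformations: 'xgiuv'->'Xgiuv', 'ufgt'->'Ufgt', 'mtjvzu'->'Mtjvzu', 'hgqzk'->'Hgqzk'
Result: Xgiuv Ufgt Mtjvzu Hgqzk


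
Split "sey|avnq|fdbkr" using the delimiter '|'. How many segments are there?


Input string: 'sey|avnq|fdbkr'
Delimiter: '|'
Split result: 'sey', 'avnq', 'fdbkr'
Number of parts: 3


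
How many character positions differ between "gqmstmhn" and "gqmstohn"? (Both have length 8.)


String 1: 'gqmstmhn'
String 2: 'gqmstohn'
Compare each position: pos 0: 'g'=='g', pos 1: 'q'=='q', pos 2: 'm'=='m', pos 3: 's'=='s', pos 4: 't'=='t', pos 5: 'm'!='o', pos 6: 'h'=='h', pos 7: 'n'=='n'
Differing positions: 1
Hamming distance: 1


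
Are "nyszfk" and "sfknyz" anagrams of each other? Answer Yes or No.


String 1: 'nyszfk' -> sorted: 'fknsyz'
String 2: 'sfknyz' -> sorted: 'fknsyz'
Compare sorted forms: 'fknsyz' == 'fknsyz'
Anagram: Yes


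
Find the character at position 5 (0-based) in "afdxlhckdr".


Input string: 'afdxlhckdr'
Operation: get character at index 5
Index mapping: s[0]='a', s[1]='f', s[2]='d', s[3]='x', s[4]='l', s[5]='h'
Result: 'h'


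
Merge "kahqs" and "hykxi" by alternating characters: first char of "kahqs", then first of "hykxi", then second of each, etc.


String 1: 'kahqs'
String 2: 'hykxi'
Operation: alternate characters
Pairs: 'k'+'h', 'a'+'y', 'h'+'k', 'q'+'x', 's'+'i'
Result: khayhkqxsi


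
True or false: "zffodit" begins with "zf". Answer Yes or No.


Input string: 'zffodit'
Prefix to check: 'zf'
First 2 characters of input: 'zf'
Match: True
Result: Yes


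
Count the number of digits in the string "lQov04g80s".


Input string: 'lQov04g80s'
Operation: count digit characters (0-9)
Scan: 'l', 'Q', 'o', 'v', '0'(digit), '4'(digit), 'g', '8'(digit), '0'(digit), 's'
Digits found: 4
Result: 4


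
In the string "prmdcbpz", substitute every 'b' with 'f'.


Input string: 'prmdcbpz'
Operation: replace 'b' with 'f'
Positions of 'b': 5
After replacement: prmdcfpz


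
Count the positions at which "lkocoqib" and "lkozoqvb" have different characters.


String 1: 'lkocoqib'
String 2: 'lkozoqvb'
Compare each position: pos 0: 'l'=='l', pos 1: 'k'=='k', pos 2: 'o'=='o', pos 3: 'c'!='z', pos 4: 'o'=='o', pos 5: 'q'=='q', pos 6: 'i'!='v', pos 7: 'b'=='b'
Differing positions: 2
Hamming distance: 2


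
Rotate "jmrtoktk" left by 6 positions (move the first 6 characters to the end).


Input: 'jmrtoktk', shift = 6
Operation: split at index 6 and swap parts
Front part s[0:6] = 'jmrtok'
Back part s[6:] = 'tk'
Rotated = back + front = 'tk' + 'jmrtok'
Result: tkjmrtok


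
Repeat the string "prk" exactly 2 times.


Input string: 'prk'
Operation: repeat 2 times
Concatenation: 'prk' + 'prk'
Result: prkprk


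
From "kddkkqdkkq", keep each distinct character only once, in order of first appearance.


Input: 'kddkkqdkkq'
Operation: keep first occurrence of each character
Scan: s[0]='k' new -> keep; s[1]='d' new -> keep; s[2]='d' seen -> skip; s[3]='k' seen -> skip; s[4]='k' seen -> skip; s[5]='q' new -> keep; s[6]='d' seen -> skip; s[7]='k' seen -> skip; s[8]='k' seen -> skip; s[9]='q' seen -> skip
Result: kdq


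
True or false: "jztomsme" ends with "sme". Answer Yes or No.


Input string: 'jztomsme'
Suffix to check: 'sme'
Last 3 characters of input: 'sme'
Match: True
Result: Yes


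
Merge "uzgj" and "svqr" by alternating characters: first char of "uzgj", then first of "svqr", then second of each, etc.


String 1: 'uzgj'
String 2: 'svqr'
Operation: alternate characters
Pairs: 'u'+'s', 'z'+'v', 'g'+'q', 'j'+'r'
Result: uszvgqjr


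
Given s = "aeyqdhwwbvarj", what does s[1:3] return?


Input string: 'aeyqdhwwbvarj'
Operation: slice [1:3]
Extract characters: s[1]='e', s[2]='y'
Result: ey


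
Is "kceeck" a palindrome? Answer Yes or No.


Input string: 'kceeck'
Reversed: 'kceeck'
Compare pairs: s[0]='k' vs s[5]='k' (match), s[1]='c' vs s[4]='c' (match), s[2]='e' vs s[3]='e' (match)
Palindrome: Yes


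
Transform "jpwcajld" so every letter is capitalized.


Input string: 'jpwcajld'
Operation: convert each letter to uppercase
Mapping: 'j'->'J', 'p'->'P', 'w'->'W', 'c'->'C', 'a'->'A', 'j'->'J', 'l'->'L', 'd'->'D'
Result: JPWCAJLD


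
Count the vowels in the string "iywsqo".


Input string: 'iywsqo'
Operation: count vowels (a, e, i, o, u)
Scan: s[0]='i' (vowel), s[1]='y', s[2]='w', s[3]='s', s[4]='q', s[5]='o' (vowel)
Vowels found: 2
Result: 2


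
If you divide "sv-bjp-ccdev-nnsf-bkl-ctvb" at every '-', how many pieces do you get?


Input string: 'sv-bjp-ccdev-nnsf-bkl-ctvb'
Delimiter: '-'
Split result: 'sv', 'bjp', 'ccdev', 'nnsf', 'bkl', 'ctvb'
Number of parts: 6


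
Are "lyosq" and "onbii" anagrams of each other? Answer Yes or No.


String 1: 'lyosq' -> sorted: 'loqsy'
String 2: 'onbii' -> sorted: 'biino'
Compare sorted forms: 'loqsy' != 'biino'
Anagram: No


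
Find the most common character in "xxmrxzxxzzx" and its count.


Input: 'xxmrxzxxzzx'
Operation: tally each character
Counts: 'm':1, 'r':1, 'x':6, 'z':3
Maximum: 'x' appears 6 times


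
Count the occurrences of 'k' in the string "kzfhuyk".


Input string: 'kzfhuyk'
Target character: 'k'
Scan each position: s[0]='k', s[6]='k'
Matches found at indices: 0, 6
Total: 2


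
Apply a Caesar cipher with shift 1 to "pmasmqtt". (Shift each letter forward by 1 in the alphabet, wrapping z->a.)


Input: 'pmasmqtt', shift = 1
Operation: for each letter, (position + 1) mod 26
Mapping: 'p'(15+1=16)->'q', 'm'(12+1=13)->'n', 'a'(0+1=1)->'b', 's'(18+1=19)->'t', 'm'(12+1=13)->'n', 'q'(16+1=17)->'r', 't'(19+1=20)->'u', 't'(19+1=20)->'u'
Result: qnbtnruu


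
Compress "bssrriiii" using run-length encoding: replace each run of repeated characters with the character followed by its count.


Input: 'bssrriiii'
Operation: identify consecutive runs
Runs: 'b' -> b1, 'ss' -> s2, 'rr' -> r2, 'iiii' -> i4
Encoded: b1s2r2i4


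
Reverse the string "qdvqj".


Input string: 'qdvqj'
Operation: reverse character order
Original order: 'q' -> 'd' -> 'v' -> 'q' -> 'j'
Reversed order: 'j' -> 'q' -> 'v' -> 'd' -> 'q'
Result: jqvdq


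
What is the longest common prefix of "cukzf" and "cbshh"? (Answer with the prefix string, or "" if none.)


String 1: 'cukzf'
String 2: 'cbshh'
Compare position by position:
pos 0: 'c' vs 'c' match
pos 1: 'u' vs 'b' differ -> stop
Longest common prefix: "c" (length 1)


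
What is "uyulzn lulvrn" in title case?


Input string: 'uyulzn lulvrn'
Operation: capitalize first letter of each word
Word transformations: 'uyulzn'->'Uyulzn', 'lulvrn'->'Lulvrn'
Result: Uyulzn Lulvrn


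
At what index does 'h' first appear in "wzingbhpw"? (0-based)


Input string: 'wzingbhpw'
Target: 'h'
Scanning left to right: s[0]='w', s[1]='z', s[2]='i', s[3]='n', s[4]='g', s[5]='b', s[6]='h'
First match at index: 6


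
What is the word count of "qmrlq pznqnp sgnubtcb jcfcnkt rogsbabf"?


Input string: 'qmrlq pznqnp sgnubtcb jcfcnkt rogsbabf'
Operation: split by spaces
Words found: 'qmrlq', 'pznqnp', 'sgnubtcb', 'jcfcnkt', 'rogsbabf'
Word count: 5


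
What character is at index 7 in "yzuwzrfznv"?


Input string: 'yzuwzrfznv'
Operation: get character at index 7
Index mapping: s[0]='y', s[1]='z', s[2]='u', s[3]='w', s[4]='z', s[5]='r', s[6]='f', s[7]='z'
Result: 'z'


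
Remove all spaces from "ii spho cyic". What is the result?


Input string: 'ii spho cyic'
Operation: remove all spaces
Words: 'ii', 'spho', 'cyic'
Join without spaces: iisphocyic


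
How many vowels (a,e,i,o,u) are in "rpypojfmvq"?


Input string: 'rpypojfmvq'
Operation: count vowels (a, e, i, o, u)
Scan: s[0]='r', s[1]='p', s[2]='y', s[3]='p', s[4]='o' (vowel), s[5]='j', s[6]='f', s[7]='m', s[8]='v', s[9]='q'
Vowels found: 1
Result: 1


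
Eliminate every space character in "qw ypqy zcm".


Input string: 'qw ypqy zcm'
Operation: remove all spaces
Words: 'qw', 'ypqy', 'zcm'
Join without spaces: qwypqyzcm


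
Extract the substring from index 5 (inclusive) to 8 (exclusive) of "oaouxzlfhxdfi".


Input string: 'oaouxzlfhxdfi'
Operation: slice [5:8]
Extract characters: s[5]='z', s[6]='l', s[7]='f'
Result: zlf


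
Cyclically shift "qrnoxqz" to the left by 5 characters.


Input: 'qrnoxqz', shift = 5
Operation: split at index 5 and swap parts
Front part s[0:5] = 'qrnox'
Back part s[5:] = 'qz'
Rotated = back + front = 'qz' + 'qrnox'
Result: qzqrnox


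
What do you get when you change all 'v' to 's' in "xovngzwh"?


Input string: 'xovngzwh'
Operation: replace 'v' with 's'
Positions of 'v': 2
After replacement: xosngzwh


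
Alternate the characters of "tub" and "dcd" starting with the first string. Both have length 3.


String 1: 'tub'
String 2: 'dcd'
Operation: alternate characters
Pairs: 't'+'d', 'u'+'c', 'b'+'d'
Result: tducbd


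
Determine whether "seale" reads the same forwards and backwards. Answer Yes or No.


Input string: 'seale'
Reversed: 'elaes'
Compare pairs: s[0]='s' vs s[4]='e' (mismatch), s[1]='e' vs s[3]='l' (mismatch)
Palindrome: No


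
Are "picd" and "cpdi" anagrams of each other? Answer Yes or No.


String 1: 'picd' -> sorted: 'cdip'
String 2: 'cpdi' -> sorted: 'cdip'
Compare sorted forms: 'cdip' == 'cdip'
Anagram: Yes


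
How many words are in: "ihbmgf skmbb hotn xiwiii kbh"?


Input string: 'ihbmgf skmbb hotn xiwiii kbh'
Operation: split by spaces
Words found: 'ihbmgf', 'skmbb', 'hotn', 'xiwiii', 'kbh'
Word count: 5


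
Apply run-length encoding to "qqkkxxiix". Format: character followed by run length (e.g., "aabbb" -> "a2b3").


Input: 'qqkkxxiix'
Operation: identify consecutive runs
Runs: 'qq' -> q2, 'kk' -> k2, 'xx' -> x2, 'ii' -> i2, 'x' -> x1
Encoded: q2k2x2i2x1


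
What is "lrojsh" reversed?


Input string: 'lrojsh'
Operation: reverse character order
Original order: 'l' -> 'r' -> 'o' -> 'j' -> 's' -> 'h'
Reversed order: 'h' -> 's' -> 'j' -> 'o' -> 'r' -> 'l'
Result: hsjorl


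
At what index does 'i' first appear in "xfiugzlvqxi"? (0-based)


Input string: 'xfiugzlvqxi'
Target: 'i'
Scanning left to right: s[0]='x', s[1]='f', s[2]='i'
First match at index: 2


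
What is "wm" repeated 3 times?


Input string: 'wm'
Operation: repeat 3 times
Concatenation: 'wm' + 'wm' + 'wm'
Result: wmwmwm


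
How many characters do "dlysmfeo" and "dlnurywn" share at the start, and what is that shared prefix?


String 1: 'dlysmfeo'
String 2: 'dlnurywn'
Compare position by position:
pos 0: 'd' vs 'd' match
pos 1: 'l' vs 'l' match
pos 2: 'y' vs 'n' differ -> stop
Longest common prefix: "dl" (length 2)


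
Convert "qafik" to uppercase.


Input string: 'qafik'
Operation: convert each letter to uppercase
Mapping: 'q'->'Q', 'a'->'A', 'f'->'F', 'i'->'I', 'k'->'K'
Result: QAFIK


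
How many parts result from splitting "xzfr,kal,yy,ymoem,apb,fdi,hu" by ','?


Input string: 'xzfr,kal,yy,ymoem,apb,fdi,hu'
Delimiter: ','
Split result: 'xzfr', 'kal', 'yy', 'ymoem', 'apb', 'fdi', 'hu'
Number of parts: 7


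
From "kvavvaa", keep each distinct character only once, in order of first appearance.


Input: 'kvavvaa'
Operation: keep first occurrence of each character
Scan: s[0]='k' new -> keep; s[1]='v' new -> keep; s[2]='a' new -> keep; s[3]='v' seen -> skip; s[4]='v' seen -> skip; s[5]='a' seen -> skip; s[6]='a' seen -> skip
Result: kva


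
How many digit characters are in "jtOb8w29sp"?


Input string: 'jtOb8w29sp'
Operation: count digit characters (0-9)
Scan: 'j', 't', 'O', 'b', '8'(digit), 'w', '2'(digit), '9'(digit), 's', 'p'
Digits found: 3
Result: 3


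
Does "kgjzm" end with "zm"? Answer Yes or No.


Input string: 'kgjzm'
Suffix to check: 'zm'
Last 2 characters of input: 'zm'
Match: True
Result: Yes


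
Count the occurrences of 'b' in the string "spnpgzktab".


Input string: 'spnpgzktab'
Target character: 'b'
Scan each position: s[9]='b'
Matches found at indices: 9
Total: 1


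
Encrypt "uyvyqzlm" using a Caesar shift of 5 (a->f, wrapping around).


Input: 'uyvyqzlm', shift = 5
Operation: for each letter, (position + 5) mod 26
Mapping: 'u'(20+5=25)->'z', 'y'(24+5=29, 29 mod 26=3)->'d', 'v'(21+5=26, 26 mod 26=0)->'a', 'y'(24+5=29, 29 mod 26=3)->'d', 'q'(16+5=21)->'v', 'z'(25+5=30, 30 mod 26=4)->'e', 'l'(11+5=16)->'q', 'm'(12+5=17)->'r'
Result: zdadveqr


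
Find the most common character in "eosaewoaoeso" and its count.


Input: 'eosaewoaoeso'
Operation: tally each character
Counts: 'a':2, 'e':3, 'o':4, 's':2, 'w':1
Maximum: 'o' appears 4 times


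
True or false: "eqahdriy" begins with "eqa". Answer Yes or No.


Input string: 'eqahdriy'
Prefix to check: 'eqa'
First 3 characters of input: 'eqa'
Match: True
Result: Yes


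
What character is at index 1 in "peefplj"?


Input string: 'peefplj'
Operation: get character at index 1
Index mapping: s[0]='p', s[1]='e'
Result: 'e'


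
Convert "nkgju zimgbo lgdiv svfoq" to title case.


Input string: 'nkgju zimgbo lgdiv svfoq'
Operation: capitalize first letter of each word
Word transformations: 'nkgju'->'Nkgju', 'zimgbo'->'Zimgbo', 'lgdiv'->'Lgdiv', 'svfoq'->'Svfoq'
Result: Nkgju Zimgbo Lgdiv Svfoq


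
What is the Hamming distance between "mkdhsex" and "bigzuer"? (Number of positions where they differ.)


String 1: 'mkdhsex'
String 2: 'bigzuer'
Compare each position: pos 0: 'm'!='b', pos 1: 'k'!='i', pos 2: 'd'!='g', pos 3: 'h'!='z', pos 4: 's'!='u', pos 5: 'e'=='e', pos 6: 'x'!='r'
Differing positions: 6
Hamming distance: 6


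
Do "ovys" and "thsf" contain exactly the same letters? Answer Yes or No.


String 1: 'ovys' -> sorted: 'osvy'
String 2: 'thsf' -> sorted: 'fhst'
Compare sorted forms: 'osvy' != 'fhst'
Anagram: No


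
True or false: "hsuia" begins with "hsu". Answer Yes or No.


Input string: 'hsuia'
Prefix to check: 'hsu'
First 3 characters of input: 'hsu'
Match: True
Result: Yes


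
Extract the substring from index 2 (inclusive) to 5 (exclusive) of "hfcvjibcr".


Input string: 'hfcvjibcr'
Operation: slice [2:5]
Extract characters: s[2]='c', s[3]='v', s[4]='j'
Result: cvj


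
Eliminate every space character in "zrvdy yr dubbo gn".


Input string: 'zrvdy yr dubbo gn'
Operation: remove all spaces
Words: 'zrvdy', 'yr', 'dubbo', 'gn'
Join without spaces: zrvdyyrdubbogn


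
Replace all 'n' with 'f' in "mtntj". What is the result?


Input string: 'mtntj'
Operation: replace 'n' with 'f'
Positions of 'n': 2
After replacement: mtftj


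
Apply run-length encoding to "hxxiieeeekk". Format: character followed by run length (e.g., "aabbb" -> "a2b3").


Input: 'hxxiieeeekk'
Operation: identify consecutive runs
Runs: 'h' -> h1, 'xx' -> x2, 'ii' -> i2, 'eeee' -> e4, 'kk' -> k2
Encoded: h1x2i2e4k2


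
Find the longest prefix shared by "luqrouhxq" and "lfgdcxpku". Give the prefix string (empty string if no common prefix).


String 1: 'luqrouhxq'
String 2: 'lfgdcxpku'
Compare position by position:
pos 0: 'l' vs 'l' match
pos 1: 'u' vs 'f' differ -> stop
Longest common prefix: "l" (length 1)


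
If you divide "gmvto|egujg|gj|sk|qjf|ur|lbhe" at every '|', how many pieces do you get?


Input string: 'gmvto|egujg|gj|sk|qjf|ur|lbhe'
Delimiter: '|'
Split result: 'gmvto', 'egujg', 'gj', 'sk', 'qjf', 'ur', 'lbhe'
Number of parts: 7


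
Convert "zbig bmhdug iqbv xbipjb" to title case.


Input string: 'zbig bmhdug iqbv xbipjb'
Operation: capitalize first letter of each word
Word transformations: 'zbig'->'Zbig', 'bmhdug'->'Bmhdug', 'iqbv'->'Iqbv', 'xbipjb'->'Xbipjb'
Result: Zbig Bmhdug Iqbv Xbipjb


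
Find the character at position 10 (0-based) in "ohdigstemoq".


Input string: 'ohdigstemoq'
Operation: get character at index 10
Index mapping: s[0]='o', s[1]='h', s[2]='d', s[3]='i', s[4]='g', s[5]='s', s[6]='t', s[7]='e', s[8]='m', s[9]='o', s[10]='q'
Result: 'q'


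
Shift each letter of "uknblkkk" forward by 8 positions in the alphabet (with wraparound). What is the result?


Input: 'uknblkkk', shift = 8
Operation: for each letter, (position + 8) mod 26
Mapping: 'u'(20+8=28, 28 mod 26=2)->'c', 'k'(10+8=18)->'s', 'n'(13+8=21)->'v', 'b'(1+8=9)->'j', 'l'(11+8=19)->'t', 'k'(10+8=18)->'s', 'k'(10+8=18)->'s', 'k'(10+8=18)->'s'
Result: csvjtsss


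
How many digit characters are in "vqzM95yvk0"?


Input string: 'vqzM95yvk0'
Operation: count digit characters (0-9)
Scan: 'v', 'q', 'z', 'M', '9'(digit), '5'(digit), 'y', 'v', 'k', '0'(digit)
Digits found: 3
Result: 3


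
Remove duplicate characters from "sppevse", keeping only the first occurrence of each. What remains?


Input: 'sppevse'
Operation: keep first occurrence of each character
Scan: s[0]='s' new -> keep; s[1]='p' new -> keep; s[2]='p' seen -> skip; s[3]='e' new -> keep; s[4]='v' new -> keep; s[5]='s' seen -> skip; s[6]='e' seen -> skip
Result: spev


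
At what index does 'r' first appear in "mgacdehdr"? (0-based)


Input string: 'mgacdehdr'
Target: 'r'
Scanning left to right: s[0]='m', s[1]='g', s[2]='a', s[3]='c', s[4]='d', s[5]='e', s[6]='h', s[7]='d', s[8]='r'
First match at index: 8


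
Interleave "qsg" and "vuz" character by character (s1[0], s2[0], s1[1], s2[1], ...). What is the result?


String 1: 'qsg'
String 2: 'vuz'
Operation: alternate characters
Pairs: 'q'+'v', 's'+'u', 'g'+'z'
Result: qvsugz


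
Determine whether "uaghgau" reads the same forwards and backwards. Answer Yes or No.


Input string: 'uaghgau'
Reversed: 'uaghgau'
Compare pairs: s[0]='u' vs s[6]='u' (match), s[1]='a' vs s[5]='a' (match), s[2]='g' vs s[4]='g' (match)
Palindrome: Yes


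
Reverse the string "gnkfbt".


Input string: 'gnkfbt'
Operation: reverse character order
Original order: 'g' -> 'n' -> 'k' -> 'f' -> 'b' -> 't'
Reversed order: 't' -> 'b' -> 'f' -> 'k' -> 'n' -> 'g'
Result: tbfkng


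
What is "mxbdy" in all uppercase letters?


Input string: 'mxbdy'
Operation: convert each letter to uppercase
Mapping: 'm'->'M', 'x'->'X', 'b'->'B', 'd'->'D', 'y'->'Y'
Result: MXBDY


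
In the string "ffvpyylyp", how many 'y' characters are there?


Input string: 'ffvpyylyp'
Target character: 'y'
Scan each position: s[4]='y', s[5]='y', s[7]='y'
Matches found at indices: 4, 5, 7
Total: 3


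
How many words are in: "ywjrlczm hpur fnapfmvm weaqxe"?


Input string: 'ywjrlczm hpur fnapfmvm weaqxe'
Operation: split by spaces
Words found: 'ywjrlczm', 'hpur', 'fnapfmvm', 'weaqxe'
Word count: 4


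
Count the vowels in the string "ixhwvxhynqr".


Input string: 'ixhwvxhynqr'
Operation: count vowels (a, e, i, o, u)
Scan: s[0]='i' (vowel), s[1]='x', s[2]='h', s[3]='w', s[4]='v', s[5]='x', s[6]='h', s[7]='y', s[8]='n', s[9]='q', s[10]='r'
Vowels found: 1
Result: 1


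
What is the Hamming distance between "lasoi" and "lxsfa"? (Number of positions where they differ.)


String 1: 'lasoi'
String 2: 'lxsfa'
Compare each position: pos 0: 'l'=='l', pos 1: 'a'!='x', pos 2: 's'=='s', pos 3: 'o'!='f', pos 4: 'i'!='a'
Differing positions: 3
Hamming distance: 3


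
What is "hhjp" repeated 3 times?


Input string: 'hhjp'
Operation: repeat 3 times
Concatenation: 'hhjp' + 'hhjp' + 'hhjp'
Result: hhjphhjphhjp


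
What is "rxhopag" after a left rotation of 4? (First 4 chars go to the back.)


Input: 'rxhopag', shift = 4
Operation: split at index 4 and swap parts
Front part s[0:4] = 'rxho'
Back part s[4:] = 'pag'
Rotated = back + front = 'pag' + 'rxho'
Result: pagrxho


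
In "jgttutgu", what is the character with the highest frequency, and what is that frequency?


Input: 'jgttutgu'
Operation: tally each character
Counts: 'g':2, 'j':1, 't':3, 'u':2
Maximum: 't' appears 3 times


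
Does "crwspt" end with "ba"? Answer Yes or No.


Input string: 'crwspt'
Suffix to check: 'ba'
Last 2 characters of input: 'pt'
Match: False
Result: No


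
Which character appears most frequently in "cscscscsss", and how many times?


Input: 'cscscscsss'
Operation: tally each character
Counts: 'c':4, 's':6
Maximum: 's' appears 6 times


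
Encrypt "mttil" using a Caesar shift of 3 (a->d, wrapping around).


Input: 'mttil', shift = 3
Operation: for each letter, (position + 3) mod 26
Mapping: 'm'(12+3=15)->'p', 't'(19+3=22)->'w', 't'(19+3=22)->'w', 'i'(8+3=11)->'l', 'l'(11+3=14)->'o'
Result: pwwlo


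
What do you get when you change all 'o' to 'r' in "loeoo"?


Input string: 'loeoo'
Operation: replace 'o' with 'r'
Positions of 'o': 1, 3, 4
After replacement: lrerr


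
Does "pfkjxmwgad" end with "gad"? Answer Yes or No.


Input string: 'pfkjxmwgad'
Suffix to check: 'gad'
Last 3 characters of input: 'gad'
Match: True
Result: Yes


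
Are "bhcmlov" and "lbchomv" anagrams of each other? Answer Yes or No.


String 1: 'bhcmlov' -> sorted: 'bchlmov'
String 2: 'lbchomv' -> sorted: 'bchlmov'
Compare sorted forms: 'bchlmov' == 'bchlmov'
Anagram: Yes


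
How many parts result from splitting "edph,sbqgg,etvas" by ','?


Input string: 'edph,sbqgg,etvas'
Delimiter: ','
Split result: 'edph', 'sbqgg', 'etvas'
Number of parts: 3


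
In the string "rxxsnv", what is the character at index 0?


Input string: 'rxxsnv'
Operation: get character at index 0
Index mapping: s[0]='r'
Result: 'r'


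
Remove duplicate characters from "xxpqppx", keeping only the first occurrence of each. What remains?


Input: 'xxpqppx'
Operation: keep first occurrence of each character
Scan: s[0]='x' new -> keep; s[1]='x' seen -> skip; s[2]='p' new -> keep; s[3]='q' new -> keep; s[4]='p' seen -> skip; s[5]='p' seen -> skip; s[6]='x' seen -> skip
Result: xpq


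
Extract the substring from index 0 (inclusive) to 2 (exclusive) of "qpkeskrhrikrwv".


Input string: 'qpkeskrhrikrwv'
Operation: slice [0:2]
Extract characters: s[0]='q', s[1]='p'
Result: qp


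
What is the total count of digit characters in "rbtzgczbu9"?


Input string: 'rbtzgczbu9'
Operation: count digit characters (0-9)
Scan: 'r', 'b', 't', 'z', 'g', 'c', 'z', 'b', 'u', '9'(digit)
Digits found: 1
Result: 1


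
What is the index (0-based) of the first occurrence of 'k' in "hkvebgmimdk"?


Input string: 'hkvebgmimdk'
Target: 'k'
Scanning left to right: s[0]='h', s[1]='k'
First match at index: 1


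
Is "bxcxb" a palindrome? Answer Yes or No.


Input string: 'bxcxb'
Reversed: 'bxcxb'
Compare pairs: s[0]='b' vs s[4]='b' (match), s[1]='x' vs s[3]='x' (match)
Palindrome: Yes


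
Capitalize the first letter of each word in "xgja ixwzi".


Input string: 'xgja ixwzi'
Operation: capitalize first letter of each word
Word transformations: 'xgja'->'Xgja', 'ixwzi'->'Ixwzi'
Result: Xgja Ixwzi


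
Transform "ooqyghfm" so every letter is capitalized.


Input string: 'ooqyghfm'
Operation: convert each letter to uppercase
Mapping: 'o'->'O', 'o'->'O', 'q'->'Q', 'y'->'Y', 'g'->'G', 'h'->'H', 'f'->'F', 'm'->'M'
Result: OOQYGHFM


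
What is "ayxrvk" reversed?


Input string: 'ayxrvk'
Operation: reverse character order
Original order: 'a' -> 'y' -> 'x' -> 'r' -> 'v' -> 'k'
Reversed order: 'k' -> 'v' -> 'r' -> 'x' -> 'y' -> 'a'
Result: kvrxya


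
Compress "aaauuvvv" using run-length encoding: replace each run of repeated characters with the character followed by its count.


Input: 'aaauuvvv'
Operation: identify consecutive runs
Runs: 'aaa' -> a3, 'uu' -> u2, 'vvv' -> v3
Encoded: a3u2v3


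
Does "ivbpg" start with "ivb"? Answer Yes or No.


Input string: 'ivbpg'
Prefix to check: 'ivb'
First 3 characters of input: 'ivb'
Match: True
Result: Yes


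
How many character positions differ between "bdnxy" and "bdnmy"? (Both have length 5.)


String 1: 'bdnxy'
String 2: 'bdnmy'
Compare each position: pos 0: 'b'=='b', pos 1: 'd'=='d', pos 2: 'n'=='n', pos 3: 'x'!='m', pos 4: 'y'=='y'
Differing positions: 1
Hamming distance: 1


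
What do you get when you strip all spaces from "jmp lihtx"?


Input string: 'jmp lihtx'
Operation: remove all spaces
Words: 'jmp', 'lihtx'
Join without spaces: jmplihtx


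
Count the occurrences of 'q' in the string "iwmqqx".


Input string: 'iwmqqx'
Target character: 'q'
Scan each position: s[3]='q', s[4]='q'
Matches found at indices: 3, 4
Total: 2


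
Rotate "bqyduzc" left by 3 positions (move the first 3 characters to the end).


Input: 'bqyduzc', shift = 3
Operation: split at index 3 and swap parts
Front part s[0:3] = 'bqy'
Back part s[3:] = 'duzc'
Rotated = back + front = 'duzc' + 'bqy'
Result: duzcbqy


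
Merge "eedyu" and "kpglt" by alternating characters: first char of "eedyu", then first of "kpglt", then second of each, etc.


String 1: 'eedyu'
String 2: 'kpglt'
Operation: alternate characters
Pairs: 'e'+'k', 'e'+'p', 'd'+'g', 'y'+'l', 'u'+'t'
Result: ekepdgylut


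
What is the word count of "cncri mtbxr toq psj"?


Input string: 'cncri mtbxr toq psj'
Operation: split by spaces
Words found: 'cncri', 'mtbxr', 'toq', 'psj'
Word count: 4


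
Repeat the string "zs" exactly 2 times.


Input string: 'zs'
Operation: repeat 2 times
Concatenation: 'zs' + 'zs'
Result: zszs


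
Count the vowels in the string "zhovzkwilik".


Input string: 'zhovzkwilik'
Operation: count vowels (a, e, i, o, u)
Scan: s[0]='z', s[1]='h', s[2]='o' (vowel), s[3]='v', s[4]='z', s[5]='k', s[6]='w', s[7]='i' (vowel), s[8]='l', s[9]='i' (vowel), s[10]='k'
Vowels found: 3
Result: 3


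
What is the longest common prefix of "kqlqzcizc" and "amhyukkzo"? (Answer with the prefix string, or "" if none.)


String 1: 'kqlqzcizc'
String 2: 'amhyukkzo'
Compare position by position:
pos 0: 'k' vs 'a' differ -> stop
Longest common prefix: "" (length 0)


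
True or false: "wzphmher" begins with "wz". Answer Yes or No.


Input string: 'wzphmher'
Prefix to check: 'wz'
First 2 characters of input: 'wz'
Match: True
Result: Yes


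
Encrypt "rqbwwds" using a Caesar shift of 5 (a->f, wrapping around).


Input: 'rqbwwds', shift = 5
Operation: for each letter, (position + 5) mod 26
Mapping: 'r'(17+5=22)->'w', 'q'(16+5=21)->'v', 'b'(1+5=6)->'g', 'w'(22+5=27, 27 mod 26=1)->'b', 'w'(22+5=27, 27 mod 26=1)->'b', 'd'(3+5=8)->'i', 's'(18+5=23)->'x'
Result: wvgbbix


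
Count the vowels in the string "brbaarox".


Input string: 'brbaarox'
Operation: count vowels (a, e, i, o, u)
Scan: s[0]='b', s[1]='r', s[2]='b', s[3]='a' (vowel), s[4]='a' (vowel), s[5]='r', s[6]='o' (vowel), s[7]='x'
Vowels found: 3
Result: 3


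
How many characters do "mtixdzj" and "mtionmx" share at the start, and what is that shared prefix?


String 1: 'mtixdzj'
String 2: 'mtionmx'
Compare position by position:
pos 0: 'm' vs 'm' match
pos 1: 't' vs 't' match
pos 2: 'i' vs 'i' match
pos 3: 'x' vs 'o' differ -> stop
Longest common prefix: "mti" (length 3)


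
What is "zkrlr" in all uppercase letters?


Input string: 'zkrlr'
Operation: convert each letter to uppercase
Mapping: 'z'->'Z', 'k'->'K', 'r'->'R', 'l'->'L', 'r'->'R'
Result: ZKRLR


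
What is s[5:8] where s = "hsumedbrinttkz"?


Input string: 'hsumedbrinttkz'
Operation: slice [5:8]
Extract characters: s[5]='d', s[6]='b', s[7]='r'
Result: dbr


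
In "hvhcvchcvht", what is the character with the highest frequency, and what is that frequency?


Input: 'hvhcvchcvht'
Operation: tally each character
Counts: 'c':3, 'h':4, 't':1, 'v':3
Maximum: 'h' appears 4 times


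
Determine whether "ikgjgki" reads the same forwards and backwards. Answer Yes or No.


Input string: 'ikgjgki'
Reversed: 'ikgjgki'
Compare pairs: s[0]='i' vs s[6]='i' (match), s[1]='k' vs s[5]='k' (match), s[2]='g' vs s[4]='g' (match)
Palindrome: Yes


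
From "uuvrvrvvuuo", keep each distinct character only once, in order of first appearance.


Input: 'uuvrvrvvuuo'
Operation: keep first occurrence of each character
Scan: s[0]='u' new -> keep; s[1]='u' seen -> skip; s[2]='v' new -> keep; s[3]='r' new -> keep; s[4]='v' seen -> skip; s[5]='r' seen -> skip; s[6]='v' seen -> skip; s[7]='v' seen -> skip; s[8]='u' seen -> skip; s[9]='u' seen -> skip; s[10]='o' new -> keep
Result: uvro


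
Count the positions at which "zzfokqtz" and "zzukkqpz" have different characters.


String 1: 'zzfokqtz'
String 2: 'zzukkqpz'
Compare each position: pos 0: 'z'=='z', pos 1: 'z'=='z', pos 2: 'f'!='u', pos 3: 'o'!='k', pos 4: 'k'=='k', pos 5: 'q'=='q', pos 6: 't'!='p', pos 7: 'z'=='z'
Differing positions: 3
Hamming distance: 3


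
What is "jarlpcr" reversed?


Input string: 'jarlpcr'
Operation: reverse character order
Original order: 'j' -> 'a' -> 'r' -> 'l' -> 'p' -> 'c' -> 'r'
Reversed order: 'r' -> 'c' -> 'p' -> 'l' -> 'r' -> 'a' -> 'j'
Result: rcplraj


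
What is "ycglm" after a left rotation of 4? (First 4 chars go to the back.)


Input: 'ycglm', shift = 4
Operation: split at index 4 and swap parts
Front part s[0:4] = 'ycgl'
Back part s[4:] = 'm'
Rotated = back + front = 'm' + 'ycgl'
Result: mycgl


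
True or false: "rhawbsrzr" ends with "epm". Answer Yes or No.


Input string: 'rhawbsrzr'
Suffix to check: 'epm'
Last 3 characters of input: 'rzr'
Match: False
Result: No


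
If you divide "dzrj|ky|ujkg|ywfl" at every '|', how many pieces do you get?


Input string: 'dzrj|ky|ujkg|ywfl'
Delimiter: '|'
Split result: 'dzrj', 'ky', 'ujkg', 'ywfl'
Number of parts: 4


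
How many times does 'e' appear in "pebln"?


Input string: 'pebln'
Target character: 'e'
Scan each position: s[1]='e'
Matches found at indices: 1
Total: 1


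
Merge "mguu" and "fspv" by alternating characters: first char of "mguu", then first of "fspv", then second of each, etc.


String 1: 'mguu'
String 2: 'fspv'
Operation: alternate characters
Pairs: 'm'+'f', 'g'+'s', 'u'+'p', 'u'+'v'
Result: mfgsupuv


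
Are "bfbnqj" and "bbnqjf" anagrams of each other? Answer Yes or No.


String 1: 'bfbnqj' -> sorted: 'bbfjnq'
String 2: 'bbnqjf' -> sorted: 'bbfjnq'
Compare sorted forms: 'bbfjnq' == 'bbfjnq'
Anagram: Yes


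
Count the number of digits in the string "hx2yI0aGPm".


Input string: 'hx2yI0aGPm'
Operation: count digit characters (0-9)
Scan: 'h', 'x', '2'(digit), 'y', 'I', '0'(digit), 'a', 'G', 'P', 'm'
Digits found: 2
Result: 2


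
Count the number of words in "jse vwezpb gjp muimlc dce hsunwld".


Input string: 'jse vwezpb gjp muimlc dce hsunwld'
Operation: split by spaces
Words found: 'jse', 'vwezpb', 'gjp', 'muimlc', 'dce', 'hsunwld'
Word count: 6


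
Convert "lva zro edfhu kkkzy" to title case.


Input string: 'lva zro edfhu kkkzy'
Operation: capitalize first letter of each word
Word transformations: 'lva'->'Lva', 'zro'->'Zro', 'edfhu'->'Edfhu', 'kkkzy'->'Kkkzy'
Result: Lva Zro Edfhu Kkkzy


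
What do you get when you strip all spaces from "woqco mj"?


Input string: 'woqco mj'
Operation: remove all spaces
Words: 'woqco', 'mj'
Join without spaces: woqcomj


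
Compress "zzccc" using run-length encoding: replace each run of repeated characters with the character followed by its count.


Input: 'zzccc'
Operation: identify consecutive runs
Runs: 'zz' -> z2, 'ccc' -> c3
Encoded: z2c3
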